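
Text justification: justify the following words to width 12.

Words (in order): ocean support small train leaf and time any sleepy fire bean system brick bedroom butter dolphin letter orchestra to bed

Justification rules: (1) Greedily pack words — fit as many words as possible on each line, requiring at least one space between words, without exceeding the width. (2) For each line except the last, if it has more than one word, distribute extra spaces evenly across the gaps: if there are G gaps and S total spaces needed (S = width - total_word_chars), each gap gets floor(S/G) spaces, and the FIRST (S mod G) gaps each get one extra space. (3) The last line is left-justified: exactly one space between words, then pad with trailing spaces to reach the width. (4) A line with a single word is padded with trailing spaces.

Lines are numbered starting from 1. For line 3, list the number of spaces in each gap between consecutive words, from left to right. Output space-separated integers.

Line 1: ['ocean'] (min_width=5, slack=7)
Line 2: ['support'] (min_width=7, slack=5)
Line 3: ['small', 'train'] (min_width=11, slack=1)
Line 4: ['leaf', 'and'] (min_width=8, slack=4)
Line 5: ['time', 'any'] (min_width=8, slack=4)
Line 6: ['sleepy', 'fire'] (min_width=11, slack=1)
Line 7: ['bean', 'system'] (min_width=11, slack=1)
Line 8: ['brick'] (min_width=5, slack=7)
Line 9: ['bedroom'] (min_width=7, slack=5)
Line 10: ['butter'] (min_width=6, slack=6)
Line 11: ['dolphin'] (min_width=7, slack=5)
Line 12: ['letter'] (min_width=6, slack=6)
Line 13: ['orchestra', 'to'] (min_width=12, slack=0)
Line 14: ['bed'] (min_width=3, slack=9)

Answer: 2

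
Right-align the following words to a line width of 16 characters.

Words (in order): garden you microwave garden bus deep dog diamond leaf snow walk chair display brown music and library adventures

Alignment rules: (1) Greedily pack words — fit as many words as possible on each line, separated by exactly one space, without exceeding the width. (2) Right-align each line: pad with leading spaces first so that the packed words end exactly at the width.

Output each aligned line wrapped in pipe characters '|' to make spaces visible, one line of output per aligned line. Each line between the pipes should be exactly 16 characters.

Line 1: ['garden', 'you'] (min_width=10, slack=6)
Line 2: ['microwave', 'garden'] (min_width=16, slack=0)
Line 3: ['bus', 'deep', 'dog'] (min_width=12, slack=4)
Line 4: ['diamond', 'leaf'] (min_width=12, slack=4)
Line 5: ['snow', 'walk', 'chair'] (min_width=15, slack=1)
Line 6: ['display', 'brown'] (min_width=13, slack=3)
Line 7: ['music', 'and'] (min_width=9, slack=7)
Line 8: ['library'] (min_width=7, slack=9)
Line 9: ['adventures'] (min_width=10, slack=6)

Answer: |      garden you|
|microwave garden|
|    bus deep dog|
|    diamond leaf|
| snow walk chair|
|   display brown|
|       music and|
|         library|
|      adventures|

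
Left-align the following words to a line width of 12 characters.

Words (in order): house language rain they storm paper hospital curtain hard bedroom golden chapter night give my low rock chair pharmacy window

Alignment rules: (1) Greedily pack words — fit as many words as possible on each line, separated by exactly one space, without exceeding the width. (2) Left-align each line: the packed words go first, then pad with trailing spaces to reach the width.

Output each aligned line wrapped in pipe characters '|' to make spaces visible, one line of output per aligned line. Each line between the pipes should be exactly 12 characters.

Line 1: ['house'] (min_width=5, slack=7)
Line 2: ['language'] (min_width=8, slack=4)
Line 3: ['rain', 'they'] (min_width=9, slack=3)
Line 4: ['storm', 'paper'] (min_width=11, slack=1)
Line 5: ['hospital'] (min_width=8, slack=4)
Line 6: ['curtain', 'hard'] (min_width=12, slack=0)
Line 7: ['bedroom'] (min_width=7, slack=5)
Line 8: ['golden'] (min_width=6, slack=6)
Line 9: ['chapter'] (min_width=7, slack=5)
Line 10: ['night', 'give'] (min_width=10, slack=2)
Line 11: ['my', 'low', 'rock'] (min_width=11, slack=1)
Line 12: ['chair'] (min_width=5, slack=7)
Line 13: ['pharmacy'] (min_width=8, slack=4)
Line 14: ['window'] (min_width=6, slack=6)

Answer: |house       |
|language    |
|rain they   |
|storm paper |
|hospital    |
|curtain hard|
|bedroom     |
|golden      |
|chapter     |
|night give  |
|my low rock |
|chair       |
|pharmacy    |
|window      |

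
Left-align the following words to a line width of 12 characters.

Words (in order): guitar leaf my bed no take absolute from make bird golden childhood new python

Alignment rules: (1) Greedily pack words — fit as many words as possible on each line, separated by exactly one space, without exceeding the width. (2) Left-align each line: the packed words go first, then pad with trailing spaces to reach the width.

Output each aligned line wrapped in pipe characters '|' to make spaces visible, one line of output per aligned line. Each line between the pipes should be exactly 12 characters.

Line 1: ['guitar', 'leaf'] (min_width=11, slack=1)
Line 2: ['my', 'bed', 'no'] (min_width=9, slack=3)
Line 3: ['take'] (min_width=4, slack=8)
Line 4: ['absolute'] (min_width=8, slack=4)
Line 5: ['from', 'make'] (min_width=9, slack=3)
Line 6: ['bird', 'golden'] (min_width=11, slack=1)
Line 7: ['childhood'] (min_width=9, slack=3)
Line 8: ['new', 'python'] (min_width=10, slack=2)

Answer: |guitar leaf |
|my bed no   |
|take        |
|absolute    |
|from make   |
|bird golden |
|childhood   |
|new python  |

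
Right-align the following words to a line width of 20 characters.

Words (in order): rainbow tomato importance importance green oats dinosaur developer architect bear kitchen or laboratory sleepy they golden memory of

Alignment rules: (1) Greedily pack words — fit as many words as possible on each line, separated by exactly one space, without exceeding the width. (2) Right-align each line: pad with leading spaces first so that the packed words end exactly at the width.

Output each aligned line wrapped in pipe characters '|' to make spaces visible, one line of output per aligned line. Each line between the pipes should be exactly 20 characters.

Line 1: ['rainbow', 'tomato'] (min_width=14, slack=6)
Line 2: ['importance'] (min_width=10, slack=10)
Line 3: ['importance', 'green'] (min_width=16, slack=4)
Line 4: ['oats', 'dinosaur'] (min_width=13, slack=7)
Line 5: ['developer', 'architect'] (min_width=19, slack=1)
Line 6: ['bear', 'kitchen', 'or'] (min_width=15, slack=5)
Line 7: ['laboratory', 'sleepy'] (min_width=17, slack=3)
Line 8: ['they', 'golden', 'memory'] (min_width=18, slack=2)
Line 9: ['of'] (min_width=2, slack=18)

Answer: |      rainbow tomato|
|          importance|
|    importance green|
|       oats dinosaur|
| developer architect|
|     bear kitchen or|
|   laboratory sleepy|
|  they golden memory|
|                  of|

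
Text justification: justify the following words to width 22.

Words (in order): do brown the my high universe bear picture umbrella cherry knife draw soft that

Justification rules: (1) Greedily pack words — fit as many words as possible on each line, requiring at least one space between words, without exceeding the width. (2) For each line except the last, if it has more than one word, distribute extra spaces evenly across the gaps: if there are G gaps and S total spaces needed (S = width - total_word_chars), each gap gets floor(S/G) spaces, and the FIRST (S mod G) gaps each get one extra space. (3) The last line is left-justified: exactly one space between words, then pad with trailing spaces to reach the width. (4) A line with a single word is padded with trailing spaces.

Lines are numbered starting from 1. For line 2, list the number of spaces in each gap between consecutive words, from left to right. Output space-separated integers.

Answer: 2 1

Derivation:
Line 1: ['do', 'brown', 'the', 'my', 'high'] (min_width=20, slack=2)
Line 2: ['universe', 'bear', 'picture'] (min_width=21, slack=1)
Line 3: ['umbrella', 'cherry', 'knife'] (min_width=21, slack=1)
Line 4: ['draw', 'soft', 'that'] (min_width=14, slack=8)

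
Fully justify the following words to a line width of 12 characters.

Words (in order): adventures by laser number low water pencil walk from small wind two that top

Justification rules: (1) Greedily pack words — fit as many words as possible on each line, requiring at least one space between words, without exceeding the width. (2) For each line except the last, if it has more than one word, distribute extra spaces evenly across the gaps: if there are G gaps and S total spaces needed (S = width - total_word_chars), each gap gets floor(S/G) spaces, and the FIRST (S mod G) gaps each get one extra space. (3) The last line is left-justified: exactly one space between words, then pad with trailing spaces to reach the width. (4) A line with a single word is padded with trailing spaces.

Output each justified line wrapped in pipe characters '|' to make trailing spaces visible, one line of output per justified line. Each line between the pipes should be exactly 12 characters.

Line 1: ['adventures'] (min_width=10, slack=2)
Line 2: ['by', 'laser'] (min_width=8, slack=4)
Line 3: ['number', 'low'] (min_width=10, slack=2)
Line 4: ['water', 'pencil'] (min_width=12, slack=0)
Line 5: ['walk', 'from'] (min_width=9, slack=3)
Line 6: ['small', 'wind'] (min_width=10, slack=2)
Line 7: ['two', 'that', 'top'] (min_width=12, slack=0)

Answer: |adventures  |
|by     laser|
|number   low|
|water pencil|
|walk    from|
|small   wind|
|two that top|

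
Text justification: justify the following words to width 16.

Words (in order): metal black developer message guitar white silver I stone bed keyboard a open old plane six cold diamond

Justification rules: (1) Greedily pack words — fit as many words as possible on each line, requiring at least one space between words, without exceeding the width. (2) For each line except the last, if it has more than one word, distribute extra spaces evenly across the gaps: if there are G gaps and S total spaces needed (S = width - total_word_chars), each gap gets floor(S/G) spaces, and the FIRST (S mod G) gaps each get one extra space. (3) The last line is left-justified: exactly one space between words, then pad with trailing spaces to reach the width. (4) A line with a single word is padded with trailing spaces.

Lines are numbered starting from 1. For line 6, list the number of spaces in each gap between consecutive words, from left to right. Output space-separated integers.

Line 1: ['metal', 'black'] (min_width=11, slack=5)
Line 2: ['developer'] (min_width=9, slack=7)
Line 3: ['message', 'guitar'] (min_width=14, slack=2)
Line 4: ['white', 'silver', 'I'] (min_width=14, slack=2)
Line 5: ['stone', 'bed'] (min_width=9, slack=7)
Line 6: ['keyboard', 'a', 'open'] (min_width=15, slack=1)
Line 7: ['old', 'plane', 'six'] (min_width=13, slack=3)
Line 8: ['cold', 'diamond'] (min_width=12, slack=4)

Answer: 2 1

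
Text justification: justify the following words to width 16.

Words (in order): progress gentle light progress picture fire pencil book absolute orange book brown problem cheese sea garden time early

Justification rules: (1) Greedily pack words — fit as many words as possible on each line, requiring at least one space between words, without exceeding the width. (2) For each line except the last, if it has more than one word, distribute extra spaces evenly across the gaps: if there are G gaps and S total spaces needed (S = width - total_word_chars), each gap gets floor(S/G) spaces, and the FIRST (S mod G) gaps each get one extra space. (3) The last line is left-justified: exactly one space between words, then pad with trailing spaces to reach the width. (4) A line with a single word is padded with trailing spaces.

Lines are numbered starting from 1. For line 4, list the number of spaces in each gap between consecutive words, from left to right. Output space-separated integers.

Line 1: ['progress', 'gentle'] (min_width=15, slack=1)
Line 2: ['light', 'progress'] (min_width=14, slack=2)
Line 3: ['picture', 'fire'] (min_width=12, slack=4)
Line 4: ['pencil', 'book'] (min_width=11, slack=5)
Line 5: ['absolute', 'orange'] (min_width=15, slack=1)
Line 6: ['book', 'brown'] (min_width=10, slack=6)
Line 7: ['problem', 'cheese'] (min_width=14, slack=2)
Line 8: ['sea', 'garden', 'time'] (min_width=15, slack=1)
Line 9: ['early'] (min_width=5, slack=11)

Answer: 6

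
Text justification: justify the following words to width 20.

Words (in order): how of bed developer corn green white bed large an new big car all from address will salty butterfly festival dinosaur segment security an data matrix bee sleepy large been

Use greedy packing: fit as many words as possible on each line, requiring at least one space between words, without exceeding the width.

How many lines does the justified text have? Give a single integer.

Line 1: ['how', 'of', 'bed', 'developer'] (min_width=20, slack=0)
Line 2: ['corn', 'green', 'white', 'bed'] (min_width=20, slack=0)
Line 3: ['large', 'an', 'new', 'big', 'car'] (min_width=20, slack=0)
Line 4: ['all', 'from', 'address'] (min_width=16, slack=4)
Line 5: ['will', 'salty', 'butterfly'] (min_width=20, slack=0)
Line 6: ['festival', 'dinosaur'] (min_width=17, slack=3)
Line 7: ['segment', 'security', 'an'] (min_width=19, slack=1)
Line 8: ['data', 'matrix', 'bee'] (min_width=15, slack=5)
Line 9: ['sleepy', 'large', 'been'] (min_width=17, slack=3)
Total lines: 9

Answer: 9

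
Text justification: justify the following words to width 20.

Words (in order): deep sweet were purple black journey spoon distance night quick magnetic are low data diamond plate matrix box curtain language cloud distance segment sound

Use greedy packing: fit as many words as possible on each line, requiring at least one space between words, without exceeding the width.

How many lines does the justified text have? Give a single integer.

Line 1: ['deep', 'sweet', 'were'] (min_width=15, slack=5)
Line 2: ['purple', 'black', 'journey'] (min_width=20, slack=0)
Line 3: ['spoon', 'distance', 'night'] (min_width=20, slack=0)
Line 4: ['quick', 'magnetic', 'are'] (min_width=18, slack=2)
Line 5: ['low', 'data', 'diamond'] (min_width=16, slack=4)
Line 6: ['plate', 'matrix', 'box'] (min_width=16, slack=4)
Line 7: ['curtain', 'language'] (min_width=16, slack=4)
Line 8: ['cloud', 'distance'] (min_width=14, slack=6)
Line 9: ['segment', 'sound'] (min_width=13, slack=7)
Total lines: 9

Answer: 9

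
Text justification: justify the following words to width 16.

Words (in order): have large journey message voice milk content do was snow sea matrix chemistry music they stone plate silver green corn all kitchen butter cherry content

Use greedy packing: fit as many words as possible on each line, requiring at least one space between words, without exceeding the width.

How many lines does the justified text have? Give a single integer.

Answer: 11

Derivation:
Line 1: ['have', 'large'] (min_width=10, slack=6)
Line 2: ['journey', 'message'] (min_width=15, slack=1)
Line 3: ['voice', 'milk'] (min_width=10, slack=6)
Line 4: ['content', 'do', 'was'] (min_width=14, slack=2)
Line 5: ['snow', 'sea', 'matrix'] (min_width=15, slack=1)
Line 6: ['chemistry', 'music'] (min_width=15, slack=1)
Line 7: ['they', 'stone', 'plate'] (min_width=16, slack=0)
Line 8: ['silver', 'green'] (min_width=12, slack=4)
Line 9: ['corn', 'all', 'kitchen'] (min_width=16, slack=0)
Line 10: ['butter', 'cherry'] (min_width=13, slack=3)
Line 11: ['content'] (min_width=7, slack=9)
Total lines: 11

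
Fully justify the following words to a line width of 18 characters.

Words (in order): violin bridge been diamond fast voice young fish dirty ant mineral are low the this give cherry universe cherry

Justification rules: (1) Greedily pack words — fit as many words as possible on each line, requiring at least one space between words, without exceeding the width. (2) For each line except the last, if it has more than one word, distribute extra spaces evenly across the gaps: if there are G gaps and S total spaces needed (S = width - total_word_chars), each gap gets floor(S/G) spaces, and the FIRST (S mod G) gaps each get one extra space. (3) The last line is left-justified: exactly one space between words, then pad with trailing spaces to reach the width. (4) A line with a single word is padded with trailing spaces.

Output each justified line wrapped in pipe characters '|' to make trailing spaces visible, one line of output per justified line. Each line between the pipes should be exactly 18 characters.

Answer: |violin bridge been|
|diamond fast voice|
|young  fish  dirty|
|ant   mineral  are|
|low  the this give|
|cherry    universe|
|cherry            |

Derivation:
Line 1: ['violin', 'bridge', 'been'] (min_width=18, slack=0)
Line 2: ['diamond', 'fast', 'voice'] (min_width=18, slack=0)
Line 3: ['young', 'fish', 'dirty'] (min_width=16, slack=2)
Line 4: ['ant', 'mineral', 'are'] (min_width=15, slack=3)
Line 5: ['low', 'the', 'this', 'give'] (min_width=17, slack=1)
Line 6: ['cherry', 'universe'] (min_width=15, slack=3)
Line 7: ['cherry'] (min_width=6, slack=12)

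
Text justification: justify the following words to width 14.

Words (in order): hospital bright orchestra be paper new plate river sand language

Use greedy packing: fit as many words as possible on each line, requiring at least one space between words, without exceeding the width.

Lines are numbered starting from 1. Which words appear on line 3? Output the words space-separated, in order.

Answer: orchestra be

Derivation:
Line 1: ['hospital'] (min_width=8, slack=6)
Line 2: ['bright'] (min_width=6, slack=8)
Line 3: ['orchestra', 'be'] (min_width=12, slack=2)
Line 4: ['paper', 'new'] (min_width=9, slack=5)
Line 5: ['plate', 'river'] (min_width=11, slack=3)
Line 6: ['sand', 'language'] (min_width=13, slack=1)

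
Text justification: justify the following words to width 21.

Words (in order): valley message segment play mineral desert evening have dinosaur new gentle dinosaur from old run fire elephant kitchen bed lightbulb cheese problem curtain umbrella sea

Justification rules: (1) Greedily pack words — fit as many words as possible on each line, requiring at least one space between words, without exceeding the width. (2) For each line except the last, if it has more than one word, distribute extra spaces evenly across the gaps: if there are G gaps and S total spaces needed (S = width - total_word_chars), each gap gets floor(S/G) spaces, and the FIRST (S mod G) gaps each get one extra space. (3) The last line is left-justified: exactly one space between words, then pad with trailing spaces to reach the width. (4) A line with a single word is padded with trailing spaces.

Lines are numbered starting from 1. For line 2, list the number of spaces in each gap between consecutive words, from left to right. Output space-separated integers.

Answer: 2 1

Derivation:
Line 1: ['valley', 'message'] (min_width=14, slack=7)
Line 2: ['segment', 'play', 'mineral'] (min_width=20, slack=1)
Line 3: ['desert', 'evening', 'have'] (min_width=19, slack=2)
Line 4: ['dinosaur', 'new', 'gentle'] (min_width=19, slack=2)
Line 5: ['dinosaur', 'from', 'old', 'run'] (min_width=21, slack=0)
Line 6: ['fire', 'elephant', 'kitchen'] (min_width=21, slack=0)
Line 7: ['bed', 'lightbulb', 'cheese'] (min_width=20, slack=1)
Line 8: ['problem', 'curtain'] (min_width=15, slack=6)
Line 9: ['umbrella', 'sea'] (min_width=12, slack=9)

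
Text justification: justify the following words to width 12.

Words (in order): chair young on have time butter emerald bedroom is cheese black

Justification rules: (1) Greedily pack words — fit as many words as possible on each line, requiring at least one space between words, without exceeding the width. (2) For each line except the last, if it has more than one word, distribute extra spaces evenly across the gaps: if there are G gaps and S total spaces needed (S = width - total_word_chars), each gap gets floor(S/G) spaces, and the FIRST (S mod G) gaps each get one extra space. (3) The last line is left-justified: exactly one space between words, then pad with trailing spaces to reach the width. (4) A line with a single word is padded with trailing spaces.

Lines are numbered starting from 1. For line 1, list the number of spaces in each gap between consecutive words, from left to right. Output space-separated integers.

Answer: 2

Derivation:
Line 1: ['chair', 'young'] (min_width=11, slack=1)
Line 2: ['on', 'have', 'time'] (min_width=12, slack=0)
Line 3: ['butter'] (min_width=6, slack=6)
Line 4: ['emerald'] (min_width=7, slack=5)
Line 5: ['bedroom', 'is'] (min_width=10, slack=2)
Line 6: ['cheese', 'black'] (min_width=12, slack=0)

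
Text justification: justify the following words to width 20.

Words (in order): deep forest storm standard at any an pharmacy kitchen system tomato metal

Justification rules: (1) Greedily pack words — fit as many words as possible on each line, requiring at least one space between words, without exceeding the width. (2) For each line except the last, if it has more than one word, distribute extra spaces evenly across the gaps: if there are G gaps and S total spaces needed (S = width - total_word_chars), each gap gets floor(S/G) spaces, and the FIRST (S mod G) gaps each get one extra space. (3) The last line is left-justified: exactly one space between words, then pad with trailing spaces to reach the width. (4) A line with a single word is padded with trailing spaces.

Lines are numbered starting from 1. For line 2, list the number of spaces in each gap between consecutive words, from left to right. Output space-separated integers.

Line 1: ['deep', 'forest', 'storm'] (min_width=17, slack=3)
Line 2: ['standard', 'at', 'any', 'an'] (min_width=18, slack=2)
Line 3: ['pharmacy', 'kitchen'] (min_width=16, slack=4)
Line 4: ['system', 'tomato', 'metal'] (min_width=19, slack=1)

Answer: 2 2 1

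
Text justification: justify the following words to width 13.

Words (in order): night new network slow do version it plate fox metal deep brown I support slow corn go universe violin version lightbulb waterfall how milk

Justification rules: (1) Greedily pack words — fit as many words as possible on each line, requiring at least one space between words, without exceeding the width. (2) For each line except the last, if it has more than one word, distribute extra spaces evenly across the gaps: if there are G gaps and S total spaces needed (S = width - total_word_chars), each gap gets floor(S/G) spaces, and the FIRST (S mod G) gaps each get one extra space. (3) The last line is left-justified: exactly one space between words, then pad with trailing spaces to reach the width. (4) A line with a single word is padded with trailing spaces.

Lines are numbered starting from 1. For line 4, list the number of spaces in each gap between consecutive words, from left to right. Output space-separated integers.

Answer: 5

Derivation:
Line 1: ['night', 'new'] (min_width=9, slack=4)
Line 2: ['network', 'slow'] (min_width=12, slack=1)
Line 3: ['do', 'version', 'it'] (min_width=13, slack=0)
Line 4: ['plate', 'fox'] (min_width=9, slack=4)
Line 5: ['metal', 'deep'] (min_width=10, slack=3)
Line 6: ['brown', 'I'] (min_width=7, slack=6)
Line 7: ['support', 'slow'] (min_width=12, slack=1)
Line 8: ['corn', 'go'] (min_width=7, slack=6)
Line 9: ['universe'] (min_width=8, slack=5)
Line 10: ['violin'] (min_width=6, slack=7)
Line 11: ['version'] (min_width=7, slack=6)
Line 12: ['lightbulb'] (min_width=9, slack=4)
Line 13: ['waterfall', 'how'] (min_width=13, slack=0)
Line 14: ['milk'] (min_width=4, slack=9)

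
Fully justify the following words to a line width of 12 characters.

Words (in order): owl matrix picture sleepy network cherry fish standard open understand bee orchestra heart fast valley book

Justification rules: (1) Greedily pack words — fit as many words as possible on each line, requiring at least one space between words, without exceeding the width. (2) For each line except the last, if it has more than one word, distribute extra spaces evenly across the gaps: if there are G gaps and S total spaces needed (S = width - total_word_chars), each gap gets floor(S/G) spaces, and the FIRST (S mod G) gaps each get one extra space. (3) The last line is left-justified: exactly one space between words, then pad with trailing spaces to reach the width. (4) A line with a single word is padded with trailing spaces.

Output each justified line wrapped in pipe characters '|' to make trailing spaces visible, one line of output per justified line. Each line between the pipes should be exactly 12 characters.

Line 1: ['owl', 'matrix'] (min_width=10, slack=2)
Line 2: ['picture'] (min_width=7, slack=5)
Line 3: ['sleepy'] (min_width=6, slack=6)
Line 4: ['network'] (min_width=7, slack=5)
Line 5: ['cherry', 'fish'] (min_width=11, slack=1)
Line 6: ['standard'] (min_width=8, slack=4)
Line 7: ['open'] (min_width=4, slack=8)
Line 8: ['understand'] (min_width=10, slack=2)
Line 9: ['bee'] (min_width=3, slack=9)
Line 10: ['orchestra'] (min_width=9, slack=3)
Line 11: ['heart', 'fast'] (min_width=10, slack=2)
Line 12: ['valley', 'book'] (min_width=11, slack=1)

Answer: |owl   matrix|
|picture     |
|sleepy      |
|network     |
|cherry  fish|
|standard    |
|open        |
|understand  |
|bee         |
|orchestra   |
|heart   fast|
|valley book |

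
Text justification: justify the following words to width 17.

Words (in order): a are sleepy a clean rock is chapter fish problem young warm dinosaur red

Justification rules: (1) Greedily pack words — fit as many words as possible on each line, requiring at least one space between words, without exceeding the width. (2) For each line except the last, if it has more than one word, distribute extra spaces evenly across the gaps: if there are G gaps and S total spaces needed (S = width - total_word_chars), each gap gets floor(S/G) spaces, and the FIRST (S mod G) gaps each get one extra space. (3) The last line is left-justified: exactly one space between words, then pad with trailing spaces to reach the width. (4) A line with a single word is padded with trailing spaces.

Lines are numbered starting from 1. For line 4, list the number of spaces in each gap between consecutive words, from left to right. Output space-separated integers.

Line 1: ['a', 'are', 'sleepy', 'a'] (min_width=14, slack=3)
Line 2: ['clean', 'rock', 'is'] (min_width=13, slack=4)
Line 3: ['chapter', 'fish'] (min_width=12, slack=5)
Line 4: ['problem', 'young'] (min_width=13, slack=4)
Line 5: ['warm', 'dinosaur', 'red'] (min_width=17, slack=0)

Answer: 5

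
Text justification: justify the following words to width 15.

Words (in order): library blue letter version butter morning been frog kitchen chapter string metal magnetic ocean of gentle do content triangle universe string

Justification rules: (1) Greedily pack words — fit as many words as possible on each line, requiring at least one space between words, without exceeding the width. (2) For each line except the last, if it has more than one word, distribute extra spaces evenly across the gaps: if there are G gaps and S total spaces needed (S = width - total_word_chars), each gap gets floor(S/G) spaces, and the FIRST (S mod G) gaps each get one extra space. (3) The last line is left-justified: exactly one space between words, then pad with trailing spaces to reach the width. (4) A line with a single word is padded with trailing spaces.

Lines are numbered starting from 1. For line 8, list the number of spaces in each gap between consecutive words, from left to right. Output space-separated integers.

Answer: 3 2

Derivation:
Line 1: ['library', 'blue'] (min_width=12, slack=3)
Line 2: ['letter', 'version'] (min_width=14, slack=1)
Line 3: ['butter', 'morning'] (min_width=14, slack=1)
Line 4: ['been', 'frog'] (min_width=9, slack=6)
Line 5: ['kitchen', 'chapter'] (min_width=15, slack=0)
Line 6: ['string', 'metal'] (min_width=12, slack=3)
Line 7: ['magnetic', 'ocean'] (min_width=14, slack=1)
Line 8: ['of', 'gentle', 'do'] (min_width=12, slack=3)
Line 9: ['content'] (min_width=7, slack=8)
Line 10: ['triangle'] (min_width=8, slack=7)
Line 11: ['universe', 'string'] (min_width=15, slack=0)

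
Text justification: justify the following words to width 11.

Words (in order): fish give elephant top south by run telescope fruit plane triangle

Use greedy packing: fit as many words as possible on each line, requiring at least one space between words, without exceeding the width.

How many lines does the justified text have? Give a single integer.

Answer: 7

Derivation:
Line 1: ['fish', 'give'] (min_width=9, slack=2)
Line 2: ['elephant'] (min_width=8, slack=3)
Line 3: ['top', 'south'] (min_width=9, slack=2)
Line 4: ['by', 'run'] (min_width=6, slack=5)
Line 5: ['telescope'] (min_width=9, slack=2)
Line 6: ['fruit', 'plane'] (min_width=11, slack=0)
Line 7: ['triangle'] (min_width=8, slack=3)
Total lines: 7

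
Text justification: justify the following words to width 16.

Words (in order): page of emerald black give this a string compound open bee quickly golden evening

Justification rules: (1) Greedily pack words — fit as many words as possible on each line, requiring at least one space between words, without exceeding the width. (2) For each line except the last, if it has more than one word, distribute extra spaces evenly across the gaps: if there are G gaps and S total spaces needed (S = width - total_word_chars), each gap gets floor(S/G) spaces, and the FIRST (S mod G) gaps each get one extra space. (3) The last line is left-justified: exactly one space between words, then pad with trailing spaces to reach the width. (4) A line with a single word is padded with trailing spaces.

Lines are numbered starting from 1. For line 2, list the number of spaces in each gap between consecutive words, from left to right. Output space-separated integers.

Answer: 2 1

Derivation:
Line 1: ['page', 'of', 'emerald'] (min_width=15, slack=1)
Line 2: ['black', 'give', 'this'] (min_width=15, slack=1)
Line 3: ['a', 'string'] (min_width=8, slack=8)
Line 4: ['compound', 'open'] (min_width=13, slack=3)
Line 5: ['bee', 'quickly'] (min_width=11, slack=5)
Line 6: ['golden', 'evening'] (min_width=14, slack=2)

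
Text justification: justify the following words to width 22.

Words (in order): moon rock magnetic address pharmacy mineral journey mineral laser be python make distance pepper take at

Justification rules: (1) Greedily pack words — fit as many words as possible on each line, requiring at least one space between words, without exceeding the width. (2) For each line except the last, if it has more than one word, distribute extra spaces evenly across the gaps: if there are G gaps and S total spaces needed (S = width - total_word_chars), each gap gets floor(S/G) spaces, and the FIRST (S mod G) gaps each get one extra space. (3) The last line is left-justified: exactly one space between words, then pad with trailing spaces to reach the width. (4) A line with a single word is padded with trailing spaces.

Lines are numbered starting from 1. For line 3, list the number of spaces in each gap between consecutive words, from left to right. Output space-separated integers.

Line 1: ['moon', 'rock', 'magnetic'] (min_width=18, slack=4)
Line 2: ['address', 'pharmacy'] (min_width=16, slack=6)
Line 3: ['mineral', 'journey'] (min_width=15, slack=7)
Line 4: ['mineral', 'laser', 'be'] (min_width=16, slack=6)
Line 5: ['python', 'make', 'distance'] (min_width=20, slack=2)
Line 6: ['pepper', 'take', 'at'] (min_width=14, slack=8)

Answer: 8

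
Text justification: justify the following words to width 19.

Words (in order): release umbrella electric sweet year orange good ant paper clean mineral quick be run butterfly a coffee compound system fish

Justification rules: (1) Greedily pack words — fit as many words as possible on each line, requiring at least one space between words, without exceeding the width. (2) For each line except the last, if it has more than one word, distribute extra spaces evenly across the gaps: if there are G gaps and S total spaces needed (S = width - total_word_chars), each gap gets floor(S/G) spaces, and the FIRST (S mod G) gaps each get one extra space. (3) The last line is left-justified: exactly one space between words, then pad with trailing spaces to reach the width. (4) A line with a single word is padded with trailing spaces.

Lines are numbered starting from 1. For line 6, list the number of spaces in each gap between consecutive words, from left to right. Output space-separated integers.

Answer: 2 1

Derivation:
Line 1: ['release', 'umbrella'] (min_width=16, slack=3)
Line 2: ['electric', 'sweet', 'year'] (min_width=19, slack=0)
Line 3: ['orange', 'good', 'ant'] (min_width=15, slack=4)
Line 4: ['paper', 'clean', 'mineral'] (min_width=19, slack=0)
Line 5: ['quick', 'be', 'run'] (min_width=12, slack=7)
Line 6: ['butterfly', 'a', 'coffee'] (min_width=18, slack=1)
Line 7: ['compound', 'system'] (min_width=15, slack=4)
Line 8: ['fish'] (min_width=4, slack=15)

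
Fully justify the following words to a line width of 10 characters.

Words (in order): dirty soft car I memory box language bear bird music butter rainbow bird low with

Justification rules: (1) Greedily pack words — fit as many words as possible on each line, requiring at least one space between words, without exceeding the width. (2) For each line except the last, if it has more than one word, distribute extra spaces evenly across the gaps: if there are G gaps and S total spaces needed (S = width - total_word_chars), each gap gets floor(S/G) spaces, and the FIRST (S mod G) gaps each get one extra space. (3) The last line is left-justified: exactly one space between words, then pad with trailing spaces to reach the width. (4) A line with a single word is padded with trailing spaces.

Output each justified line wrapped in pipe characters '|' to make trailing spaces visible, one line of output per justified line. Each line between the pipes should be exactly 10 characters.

Line 1: ['dirty', 'soft'] (min_width=10, slack=0)
Line 2: ['car', 'I'] (min_width=5, slack=5)
Line 3: ['memory', 'box'] (min_width=10, slack=0)
Line 4: ['language'] (min_width=8, slack=2)
Line 5: ['bear', 'bird'] (min_width=9, slack=1)
Line 6: ['music'] (min_width=5, slack=5)
Line 7: ['butter'] (min_width=6, slack=4)
Line 8: ['rainbow'] (min_width=7, slack=3)
Line 9: ['bird', 'low'] (min_width=8, slack=2)
Line 10: ['with'] (min_width=4, slack=6)

Answer: |dirty soft|
|car      I|
|memory box|
|language  |
|bear  bird|
|music     |
|butter    |
|rainbow   |
|bird   low|
|with      |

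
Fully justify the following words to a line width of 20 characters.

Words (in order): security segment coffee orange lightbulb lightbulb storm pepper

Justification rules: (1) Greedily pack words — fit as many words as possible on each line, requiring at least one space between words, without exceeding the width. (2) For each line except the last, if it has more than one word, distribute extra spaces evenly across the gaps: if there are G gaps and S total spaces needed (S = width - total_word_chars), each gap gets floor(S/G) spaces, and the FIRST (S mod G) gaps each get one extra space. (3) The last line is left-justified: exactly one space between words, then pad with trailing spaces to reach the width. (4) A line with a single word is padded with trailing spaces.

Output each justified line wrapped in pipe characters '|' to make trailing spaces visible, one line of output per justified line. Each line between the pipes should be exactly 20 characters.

Line 1: ['security', 'segment'] (min_width=16, slack=4)
Line 2: ['coffee', 'orange'] (min_width=13, slack=7)
Line 3: ['lightbulb', 'lightbulb'] (min_width=19, slack=1)
Line 4: ['storm', 'pepper'] (min_width=12, slack=8)

Answer: |security     segment|
|coffee        orange|
|lightbulb  lightbulb|
|storm pepper        |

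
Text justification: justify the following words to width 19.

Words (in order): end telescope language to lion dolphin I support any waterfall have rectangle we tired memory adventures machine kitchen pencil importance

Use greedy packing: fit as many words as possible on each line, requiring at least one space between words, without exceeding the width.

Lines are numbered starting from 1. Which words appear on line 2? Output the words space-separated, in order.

Line 1: ['end', 'telescope'] (min_width=13, slack=6)
Line 2: ['language', 'to', 'lion'] (min_width=16, slack=3)
Line 3: ['dolphin', 'I', 'support'] (min_width=17, slack=2)
Line 4: ['any', 'waterfall', 'have'] (min_width=18, slack=1)
Line 5: ['rectangle', 'we', 'tired'] (min_width=18, slack=1)
Line 6: ['memory', 'adventures'] (min_width=17, slack=2)
Line 7: ['machine', 'kitchen'] (min_width=15, slack=4)
Line 8: ['pencil', 'importance'] (min_width=17, slack=2)

Answer: language to lion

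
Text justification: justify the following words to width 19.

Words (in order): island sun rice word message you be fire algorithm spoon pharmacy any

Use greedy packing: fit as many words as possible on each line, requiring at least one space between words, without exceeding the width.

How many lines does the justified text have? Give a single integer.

Answer: 4

Derivation:
Line 1: ['island', 'sun', 'rice'] (min_width=15, slack=4)
Line 2: ['word', 'message', 'you', 'be'] (min_width=19, slack=0)
Line 3: ['fire', 'algorithm'] (min_width=14, slack=5)
Line 4: ['spoon', 'pharmacy', 'any'] (min_width=18, slack=1)
Total lines: 4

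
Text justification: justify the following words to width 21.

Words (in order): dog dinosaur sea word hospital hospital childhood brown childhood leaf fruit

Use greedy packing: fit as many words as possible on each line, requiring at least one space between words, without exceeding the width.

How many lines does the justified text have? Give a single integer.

Answer: 4

Derivation:
Line 1: ['dog', 'dinosaur', 'sea', 'word'] (min_width=21, slack=0)
Line 2: ['hospital', 'hospital'] (min_width=17, slack=4)
Line 3: ['childhood', 'brown'] (min_width=15, slack=6)
Line 4: ['childhood', 'leaf', 'fruit'] (min_width=20, slack=1)
Total lines: 4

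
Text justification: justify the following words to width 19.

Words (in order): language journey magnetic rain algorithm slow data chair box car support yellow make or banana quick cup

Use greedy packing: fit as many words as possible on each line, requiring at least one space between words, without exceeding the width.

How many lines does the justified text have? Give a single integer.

Answer: 6

Derivation:
Line 1: ['language', 'journey'] (min_width=16, slack=3)
Line 2: ['magnetic', 'rain'] (min_width=13, slack=6)
Line 3: ['algorithm', 'slow', 'data'] (min_width=19, slack=0)
Line 4: ['chair', 'box', 'car'] (min_width=13, slack=6)
Line 5: ['support', 'yellow', 'make'] (min_width=19, slack=0)
Line 6: ['or', 'banana', 'quick', 'cup'] (min_width=19, slack=0)
Total lines: 6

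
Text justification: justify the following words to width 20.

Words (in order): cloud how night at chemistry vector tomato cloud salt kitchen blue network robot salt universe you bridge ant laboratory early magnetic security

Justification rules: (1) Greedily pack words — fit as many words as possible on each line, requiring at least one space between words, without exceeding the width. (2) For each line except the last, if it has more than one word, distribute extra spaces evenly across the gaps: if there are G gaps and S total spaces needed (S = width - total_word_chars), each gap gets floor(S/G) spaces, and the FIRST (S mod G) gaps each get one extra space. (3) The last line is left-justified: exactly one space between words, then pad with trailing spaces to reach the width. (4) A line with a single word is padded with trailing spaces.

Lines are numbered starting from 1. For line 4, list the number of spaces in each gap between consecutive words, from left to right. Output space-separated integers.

Answer: 1 1

Derivation:
Line 1: ['cloud', 'how', 'night', 'at'] (min_width=18, slack=2)
Line 2: ['chemistry', 'vector'] (min_width=16, slack=4)
Line 3: ['tomato', 'cloud', 'salt'] (min_width=17, slack=3)
Line 4: ['kitchen', 'blue', 'network'] (min_width=20, slack=0)
Line 5: ['robot', 'salt', 'universe'] (min_width=19, slack=1)
Line 6: ['you', 'bridge', 'ant'] (min_width=14, slack=6)
Line 7: ['laboratory', 'early'] (min_width=16, slack=4)
Line 8: ['magnetic', 'security'] (min_width=17, slack=3)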